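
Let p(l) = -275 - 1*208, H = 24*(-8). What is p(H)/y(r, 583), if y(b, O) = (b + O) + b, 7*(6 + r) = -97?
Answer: -3381/3803 ≈ -0.88904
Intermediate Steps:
r = -139/7 (r = -6 + (⅐)*(-97) = -6 - 97/7 = -139/7 ≈ -19.857)
y(b, O) = O + 2*b (y(b, O) = (O + b) + b = O + 2*b)
H = -192
p(l) = -483 (p(l) = -275 - 208 = -483)
p(H)/y(r, 583) = -483/(583 + 2*(-139/7)) = -483/(583 - 278/7) = -483/3803/7 = -483*7/3803 = -3381/3803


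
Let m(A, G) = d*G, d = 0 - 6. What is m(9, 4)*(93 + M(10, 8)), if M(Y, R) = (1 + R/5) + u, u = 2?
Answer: -11712/5 ≈ -2342.4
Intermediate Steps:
d = -6
m(A, G) = -6*G
M(Y, R) = 3 + R/5 (M(Y, R) = (1 + R/5) + 2 = 3 + R/5)
m(9, 4)*(93 + M(10, 8)) = (-6*4)*(93 + (3 + (⅕)*8)) = -24*(93 + (3 + 8/5)) = -24*(93 + 23/5) = -24*488/5 = -11712/5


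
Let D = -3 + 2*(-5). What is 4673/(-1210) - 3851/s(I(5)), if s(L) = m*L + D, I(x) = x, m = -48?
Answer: 316131/27830 ≈ 11.359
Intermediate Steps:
D = -13 (D = -3 - 10 = -13)
s(L) = -13 - 48*L (s(L) = -48*L - 13 = -13 - 48*L)
4673/(-1210) - 3851/s(I(5)) = 4673/(-1210) - 3851/(-13 - 48*5) = 4673*(-1/1210) - 3851/(-13 - 240) = -4673/1210 - 3851/(-253) = -4673/1210 - 3851*(-1/253) = -4673/1210 + 3851/253 = 316131/27830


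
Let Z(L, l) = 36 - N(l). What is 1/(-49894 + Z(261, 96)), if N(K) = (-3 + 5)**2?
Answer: -1/49862 ≈ -2.0055e-5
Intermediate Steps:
N(K) = 4 (N(K) = 2**2 = 4)
Z(L, l) = 32 (Z(L, l) = 36 - 1*4 = 36 - 4 = 32)
1/(-49894 + Z(261, 96)) = 1/(-49894 + 32) = 1/(-49862) = -1/49862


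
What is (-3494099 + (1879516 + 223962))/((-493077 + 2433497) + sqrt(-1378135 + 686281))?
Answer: -1349194400410/1882615234127 + 1390621*I*sqrt(691854)/3765230468254 ≈ -0.71666 + 0.0003072*I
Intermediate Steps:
(-3494099 + (1879516 + 223962))/((-493077 + 2433497) + sqrt(-1378135 + 686281)) = (-3494099 + 2103478)/(1940420 + sqrt(-691854)) = -1390621/(1940420 + I*sqrt(691854))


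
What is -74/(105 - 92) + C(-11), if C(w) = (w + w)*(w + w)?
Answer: 6218/13 ≈ 478.31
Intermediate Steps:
C(w) = 4*w**2 (C(w) = (2*w)*(2*w) = 4*w**2)
-74/(105 - 92) + C(-11) = -74/(105 - 92) + 4*(-11)**2 = -74/13 + 4*121 = (1/13)*(-74) + 484 = -74/13 + 484 = 6218/13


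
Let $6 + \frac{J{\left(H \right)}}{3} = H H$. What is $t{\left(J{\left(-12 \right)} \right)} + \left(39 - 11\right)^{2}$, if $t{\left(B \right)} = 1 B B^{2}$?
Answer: $70958728$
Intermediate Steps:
$J{\left(H \right)} = -18 + 3 H^{2}$ ($J{\left(H \right)} = -18 + 3 H H = -18 + 3 H^{2}$)
$t{\left(B \right)} = B^{3}$ ($t{\left(B \right)} = B B^{2} = B^{3}$)
$t{\left(J{\left(-12 \right)} \right)} + \left(39 - 11\right)^{2} = \left(-18 + 3 \left(-12\right)^{2}\right)^{3} + \left(39 - 11\right)^{2} = \left(-18 + 3 \cdot 144\right)^{3} + 28^{2} = \left(-18 + 432\right)^{3} + 784 = 414^{3} + 784 = 70957944 + 784 = 70958728$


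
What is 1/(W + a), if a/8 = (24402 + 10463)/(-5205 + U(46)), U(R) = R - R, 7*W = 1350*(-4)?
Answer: -7287/6011888 ≈ -0.0012121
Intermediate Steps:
W = -5400/7 (W = (1350*(-4))/7 = (⅐)*(-5400) = -5400/7 ≈ -771.43)
U(R) = 0
a = -55784/1041 (a = 8*((24402 + 10463)/(-5205 + 0)) = 8*(34865/(-5205)) = 8*(34865*(-1/5205)) = 8*(-6973/1041) = -55784/1041 ≈ -53.587)
1/(W + a) = 1/(-5400/7 - 55784/1041) = 1/(-6011888/7287) = -7287/6011888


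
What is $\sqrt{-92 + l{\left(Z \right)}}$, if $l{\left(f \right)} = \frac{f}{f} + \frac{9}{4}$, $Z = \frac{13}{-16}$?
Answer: $\frac{i \sqrt{355}}{2} \approx 9.4207 i$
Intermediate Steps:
$Z = - \frac{13}{16}$ ($Z = 13 \left(- \frac{1}{16}\right) = - \frac{13}{16} \approx -0.8125$)
$l{\left(f \right)} = \frac{13}{4}$ ($l{\left(f \right)} = 1 + 9 \cdot \frac{1}{4} = 1 + \frac{9}{4} = \frac{13}{4}$)
$\sqrt{-92 + l{\left(Z \right)}} = \sqrt{-92 + \frac{13}{4}} = \sqrt{- \frac{355}{4}} = \frac{i \sqrt{355}}{2}$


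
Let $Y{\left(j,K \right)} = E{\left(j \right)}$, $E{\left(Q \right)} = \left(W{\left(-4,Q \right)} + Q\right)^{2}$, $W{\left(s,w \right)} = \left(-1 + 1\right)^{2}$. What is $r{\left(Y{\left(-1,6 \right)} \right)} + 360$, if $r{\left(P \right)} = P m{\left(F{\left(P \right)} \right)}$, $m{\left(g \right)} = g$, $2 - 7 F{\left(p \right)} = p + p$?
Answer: $360$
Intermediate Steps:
$F{\left(p \right)} = \frac{2}{7} - \frac{2 p}{7}$ ($F{\left(p \right)} = \frac{2}{7} - \frac{p + p}{7} = \frac{2}{7} - \frac{2 p}{7}$)
$W{\left(s,w \right)} = 0$ ($W{\left(s,w \right)} = 0^{2} = 0$)
$E{\left(Q \right)} = Q^{2}$ ($E{\left(Q \right)} = \left(0 + Q\right)^{2} = Q^{2}$)
$Y{\left(j,K \right)} = j^{2}$
$r{\left(P \right)} = P \left(\frac{2}{7} - \frac{2 P}{7}\right)$
$r{\left(Y{\left(-1,6 \right)} \right)} + 360 = \frac{2 \left(-1\right)^{2} \left(1 - \left(-1\right)^{2}\right)}{7} + 360 = \frac{2}{7} \cdot 1 \left(1 - 1\right) + 360 = \frac{2}{7} \cdot 1 \cdot 0 + 360 = 0 + 360 = 360$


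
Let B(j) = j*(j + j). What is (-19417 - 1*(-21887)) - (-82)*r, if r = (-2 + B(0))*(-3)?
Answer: 2962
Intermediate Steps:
B(j) = 2*j² (B(j) = j*(2*j) = 2*j²)
r = 6 (r = (-2 + 2*0²)*(-3) = (-2 + 2*0)*(-3) = (-2 + 0)*(-3) = -2*(-3) = 6)
(-19417 - 1*(-21887)) - (-82)*r = (-19417 - 1*(-21887)) - (-82)*6 = (-19417 + 21887) - 1*(-492) = 2470 + 492 = 2962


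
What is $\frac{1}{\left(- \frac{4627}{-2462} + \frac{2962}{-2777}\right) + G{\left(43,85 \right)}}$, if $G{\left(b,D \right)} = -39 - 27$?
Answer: $- \frac{6836974}{445683549} \approx -0.01534$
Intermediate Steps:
$G{\left(b,D \right)} = -66$
$\frac{1}{\left(- \frac{4627}{-2462} + \frac{2962}{-2777}\right) + G{\left(43,85 \right)}} = \frac{1}{\left(- \frac{4627}{-2462} + \frac{2962}{-2777}\right) - 66} = \frac{1}{\left(\left(-4627\right) \left(- \frac{1}{2462}\right) + 2962 \left(- \frac{1}{2777}\right)\right) - 66} = \frac{1}{\left(\frac{4627}{2462} - \frac{2962}{2777}\right) - 66} = \frac{1}{\frac{5556735}{6836974} - 66} = \frac{1}{- \frac{445683549}{6836974}} = - \frac{6836974}{445683549}$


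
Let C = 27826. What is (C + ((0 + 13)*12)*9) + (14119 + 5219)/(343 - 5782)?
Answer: 52987544/1813 ≈ 29226.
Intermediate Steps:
(C + ((0 + 13)*12)*9) + (14119 + 5219)/(343 - 5782) = (27826 + ((0 + 13)*12)*9) + (14119 + 5219)/(343 - 5782) = (27826 + (13*12)*9) + 19338/(-5439) = (27826 + 156*9) + 19338*(-1/5439) = (27826 + 1404) - 6446/1813 = 29230 - 6446/1813 = 52987544/1813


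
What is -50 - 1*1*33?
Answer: -83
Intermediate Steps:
-50 - 1*1*33 = -50 - 1*33 = -50 - 33 = -83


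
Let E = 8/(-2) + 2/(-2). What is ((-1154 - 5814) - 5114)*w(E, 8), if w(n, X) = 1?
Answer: -12082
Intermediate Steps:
E = -5 (E = 8*(-1/2) + 2*(-1/2) = -4 - 1 = -5)
((-1154 - 5814) - 5114)*w(E, 8) = ((-1154 - 5814) - 5114)*1 = (-6968 - 5114)*1 = -12082*1 = -12082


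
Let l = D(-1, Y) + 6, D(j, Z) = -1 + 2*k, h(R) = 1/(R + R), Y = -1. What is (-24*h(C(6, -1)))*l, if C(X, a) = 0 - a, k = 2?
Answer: -108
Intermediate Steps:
C(X, a) = -a
h(R) = 1/(2*R)
D(j, Z) = 3 (D(j, Z) = -1 + 2*2 = -1 + 4 = 3)
l = 9 (l = 3 + 6 = 9)
(-24*h(C(6, -1)))*l = -12/((-1*(-1)))*9 = -12/1*9 = -12*9 = -108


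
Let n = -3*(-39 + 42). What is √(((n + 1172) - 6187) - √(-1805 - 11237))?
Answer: √(-5024 - I*√13042) ≈ 0.8055 - 70.885*I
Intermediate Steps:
n = -9 (n = -3*3 = -9)
√(((n + 1172) - 6187) - √(-1805 - 11237)) = √(((-9 + 1172) - 6187) - √(-1805 - 11237)) = √((1163 - 6187) - √(-13042)) = √(-5024 - I*√13042)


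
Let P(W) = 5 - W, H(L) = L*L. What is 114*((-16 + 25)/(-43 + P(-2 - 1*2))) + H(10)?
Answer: 1187/17 ≈ 69.823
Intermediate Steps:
H(L) = L²
114*((-16 + 25)/(-43 + P(-2 - 1*2))) + H(10) = 114*((-16 + 25)/(-43 + (5 - (-2 - 1*2)))) + 10² = 114*(9/(-43 + (5 - (-2 - 2)))) + 100 = 114*(9/(-43 + (5 - 1*(-4)))) + 100 = 114*(9/(-43 + (5 + 4))) + 100 = 114*(9/(-43 + 9)) + 100 = 114*(9/(-34)) + 100 = 114*(9*(-1/34)) + 100 = 114*(-9/34) + 100 = -513/17 + 100 = 1187/17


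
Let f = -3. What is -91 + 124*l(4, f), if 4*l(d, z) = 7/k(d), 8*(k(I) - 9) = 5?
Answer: -753/11 ≈ -68.455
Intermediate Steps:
k(I) = 77/8 (k(I) = 9 + (1/8)*5 = 9 + 5/8 = 77/8)
l(d, z) = 2/11 (l(d, z) = (7/(77/8))/4 = (7*(8/77))/4 = (1/4)*(8/11) = 2/11)
-91 + 124*l(4, f) = -91 + 124*(2/11) = -91 + 248/11 = -753/11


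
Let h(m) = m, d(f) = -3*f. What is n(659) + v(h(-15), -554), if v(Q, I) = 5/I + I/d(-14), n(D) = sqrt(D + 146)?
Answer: -153563/11634 + sqrt(805) ≈ 15.173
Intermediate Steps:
n(D) = sqrt(146 + D)
v(Q, I) = 5/I + I/42 (v(Q, I) = 5/I + I/((-3*(-14))) = 5/I + I/42)
n(659) + v(h(-15), -554) = sqrt(146 + 659) + (5/(-554) + (1/42)*(-554)) = sqrt(805) + (5*(-1/554) - 277/21) = sqrt(805) + (-5/554 - 277/21) = sqrt(805) - 153563/11634 = -153563/11634 + sqrt(805)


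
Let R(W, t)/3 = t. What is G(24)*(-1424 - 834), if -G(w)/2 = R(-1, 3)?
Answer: 40644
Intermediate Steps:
R(W, t) = 3*t
G(w) = -18 (G(w) = -6*3 = -2*9 = -18)
G(24)*(-1424 - 834) = -18*(-1424 - 834) = -18*(-2258) = 40644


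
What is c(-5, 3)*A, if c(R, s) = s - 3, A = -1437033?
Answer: 0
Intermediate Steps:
c(R, s) = -3 + s
c(-5, 3)*A = (-3 + 3)*(-1437033) = 0*(-1437033) = 0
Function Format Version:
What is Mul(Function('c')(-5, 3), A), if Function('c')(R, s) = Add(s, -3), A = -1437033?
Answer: 0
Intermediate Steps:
Function('c')(R, s) = Add(-3, s)
Mul(Function('c')(-5, 3), A) = Mul(Add(-3, 3), -1437033) = Mul(0, -1437033) = 0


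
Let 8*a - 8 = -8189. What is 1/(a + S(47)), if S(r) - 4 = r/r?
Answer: -8/8141 ≈ -0.00098268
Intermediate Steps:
a = -8181/8 (a = 1 + (⅛)*(-8189) = 1 - 8189/8 = -8181/8 ≈ -1022.6)
S(r) = 5 (S(r) = 4 + r/r = 4 + 1 = 5)
1/(a + S(47)) = 1/(-8181/8 + 5) = 1/(-8141/8) = -8/8141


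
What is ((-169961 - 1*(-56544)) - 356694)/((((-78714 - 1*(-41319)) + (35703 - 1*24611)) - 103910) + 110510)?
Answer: 470111/19703 ≈ 23.860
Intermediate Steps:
((-169961 - 1*(-56544)) - 356694)/((((-78714 - 1*(-41319)) + (35703 - 1*24611)) - 103910) + 110510) = ((-169961 + 56544) - 356694)/((((-78714 + 41319) + (35703 - 24611)) - 103910) + 110510) = (-113417 - 356694)/(((-37395 + 11092) - 103910) + 110510) = -470111/((-26303 - 103910) + 110510) = -470111/(-130213 + 110510) = -470111/(-19703) = -470111*(-1/19703) = 470111/19703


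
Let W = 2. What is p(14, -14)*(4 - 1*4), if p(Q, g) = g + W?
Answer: 0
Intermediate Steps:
p(Q, g) = 2 + g (p(Q, g) = g + 2 = 2 + g)
p(14, -14)*(4 - 1*4) = (2 - 14)*(4 - 1*4) = -12*(4 - 4) = -12*0 = 0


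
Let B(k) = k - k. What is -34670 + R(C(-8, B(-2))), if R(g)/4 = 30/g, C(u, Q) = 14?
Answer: -242630/7 ≈ -34661.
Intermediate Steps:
B(k) = 0
R(g) = 120/g (R(g) = 4*(30/g) = 120/g)
-34670 + R(C(-8, B(-2))) = -34670 + 120/14 = -34670 + 120*(1/14) = -34670 + 60/7 = -242630/7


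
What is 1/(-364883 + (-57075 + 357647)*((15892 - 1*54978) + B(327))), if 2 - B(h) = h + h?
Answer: -1/11944495019 ≈ -8.3721e-11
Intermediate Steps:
B(h) = 2 - 2*h (B(h) = 2 - (h + h) = 2 - 2*h)
1/(-364883 + (-57075 + 357647)*((15892 - 1*54978) + B(327))) = 1/(-364883 + (-57075 + 357647)*((15892 - 1*54978) + (2 - 2*327))) = 1/(-364883 + 300572*((15892 - 54978) + (2 - 654))) = 1/(-364883 + 300572*(-39086 - 652)) = 1/(-364883 + 300572*(-39738)) = 1/(-364883 - 11944130136) = 1/(-11944495019) = -1/11944495019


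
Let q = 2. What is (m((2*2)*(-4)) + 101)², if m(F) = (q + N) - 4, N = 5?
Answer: 10816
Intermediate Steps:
m(F) = 3 (m(F) = (2 + 5) - 4 = 7 - 4 = 3)
(m((2*2)*(-4)) + 101)² = (3 + 101)² = 104² = 10816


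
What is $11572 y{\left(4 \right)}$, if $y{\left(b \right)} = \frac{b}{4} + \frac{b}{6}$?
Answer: $\frac{57860}{3} \approx 19287.0$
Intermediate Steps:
$y{\left(b \right)} = \frac{5 b}{12}$ ($y{\left(b \right)} = b \frac{1}{4} + b \frac{1}{6} = \frac{b}{4} + \frac{b}{6} = \frac{5 b}{12}$)
$11572 y{\left(4 \right)} = 11572 \cdot \frac{5}{12} \cdot 4 = 11572 \cdot \frac{5}{3} = \frac{57860}{3}$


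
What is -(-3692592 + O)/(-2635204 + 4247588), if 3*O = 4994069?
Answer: 6083707/4837152 ≈ 1.2577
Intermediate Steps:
O = 4994069/3 (O = (1/3)*4994069 = 4994069/3 ≈ 1.6647e+6)
-(-3692592 + O)/(-2635204 + 4247588) = -(-3692592 + 4994069/3)/(-2635204 + 4247588) = -(-6083707)/(3*1612384) = -1*(-6083707/4837152) = 6083707/4837152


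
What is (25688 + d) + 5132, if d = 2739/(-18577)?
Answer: 572540401/18577 ≈ 30820.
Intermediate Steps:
d = -2739/18577 (d = 2739*(-1/18577) = -2739/18577 ≈ -0.14744)
(25688 + d) + 5132 = (25688 - 2739/18577) + 5132 = 477203237/18577 + 5132 = 572540401/18577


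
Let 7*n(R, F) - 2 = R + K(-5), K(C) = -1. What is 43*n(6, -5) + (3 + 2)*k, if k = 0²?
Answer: 43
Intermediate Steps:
k = 0
n(R, F) = ⅐ + R/7 (n(R, F) = 2/7 + (R - 1)/7 = 2/7 + (-1 + R)/7 = 2/7 + (-⅐ + R/7) = ⅐ + R/7)
43*n(6, -5) + (3 + 2)*k = 43*(⅐ + (⅐)*6) + (3 + 2)*0 = 43*(⅐ + 6/7) + 5*0 = 43*1 + 0 = 43 + 0 = 43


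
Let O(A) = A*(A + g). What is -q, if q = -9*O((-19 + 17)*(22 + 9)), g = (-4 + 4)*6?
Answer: 34596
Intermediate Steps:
g = 0 (g = 0*6 = 0)
O(A) = A² (O(A) = A*(A + 0) = A*A = A²)
q = -34596 (q = -9*(-19 + 17)²*(22 + 9)² = -9*(-2*31)² = -9*(-62)² = -9*3844 = -34596)
-q = -1*(-34596) = 34596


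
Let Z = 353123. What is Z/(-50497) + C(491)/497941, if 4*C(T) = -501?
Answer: -703362977969/100578106708 ≈ -6.9932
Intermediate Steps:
C(T) = -501/4 (C(T) = (¼)*(-501) = -501/4)
Z/(-50497) + C(491)/497941 = 353123/(-50497) - 501/4/497941 = 353123*(-1/50497) - 501/4*1/497941 = -353123/50497 - 501/1991764 = -703362977969/100578106708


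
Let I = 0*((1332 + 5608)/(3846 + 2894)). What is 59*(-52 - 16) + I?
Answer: -4012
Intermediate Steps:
I = 0 (I = 0*(6940/6740) = 0*(6940*(1/6740)) = 0*(347/337) = 0)
59*(-52 - 16) + I = 59*(-52 - 16) + 0 = 59*(-68) + 0 = -4012 + 0 = -4012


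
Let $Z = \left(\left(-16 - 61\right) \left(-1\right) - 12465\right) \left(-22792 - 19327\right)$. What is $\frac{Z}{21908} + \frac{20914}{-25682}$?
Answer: $\frac{1674955421674}{70330157} \approx 23816.0$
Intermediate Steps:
$Z = 521770172$ ($Z = \left(\left(-77\right) \left(-1\right) - 12465\right) \left(-42119\right) = \left(77 - 12465\right) \left(-42119\right) = \left(-12388\right) \left(-42119\right) = 521770172$)
$\frac{Z}{21908} + \frac{20914}{-25682} = \frac{521770172}{21908} + \frac{20914}{-25682} = 521770172 \cdot \frac{1}{21908} + 20914 \left(- \frac{1}{25682}\right) = \frac{130442543}{5477} - \frac{10457}{12841} = \frac{1674955421674}{70330157}$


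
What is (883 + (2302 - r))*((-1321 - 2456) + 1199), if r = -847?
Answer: -10394496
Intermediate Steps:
(883 + (2302 - r))*((-1321 - 2456) + 1199) = (883 + (2302 - 1*(-847)))*((-1321 - 2456) + 1199) = (883 + (2302 + 847))*(-3777 + 1199) = (883 + 3149)*(-2578) = 4032*(-2578) = -10394496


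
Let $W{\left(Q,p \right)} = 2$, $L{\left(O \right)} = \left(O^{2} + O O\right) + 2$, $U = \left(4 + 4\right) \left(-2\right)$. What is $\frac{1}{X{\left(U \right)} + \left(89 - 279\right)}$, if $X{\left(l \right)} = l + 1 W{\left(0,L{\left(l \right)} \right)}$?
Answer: $- \frac{1}{204} \approx -0.004902$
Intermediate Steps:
$U = -16$ ($U = 8 \left(-2\right) = -16$)
$L{\left(O \right)} = 2 + 2 O^{2}$ ($L{\left(O \right)} = \left(O^{2} + O^{2}\right) + 2 = 2 O^{2} + 2 = 2 + 2 O^{2}$)
$X{\left(l \right)} = 2 + l$ ($X{\left(l \right)} = l + 1 \cdot 2 = l + 2 = 2 + l$)
$\frac{1}{X{\left(U \right)} + \left(89 - 279\right)} = \frac{1}{\left(2 - 16\right) + \left(89 - 279\right)} = \frac{1}{-14 + \left(89 - 279\right)} = \frac{1}{-14 - 190} = \frac{1}{-204} = - \frac{1}{204}$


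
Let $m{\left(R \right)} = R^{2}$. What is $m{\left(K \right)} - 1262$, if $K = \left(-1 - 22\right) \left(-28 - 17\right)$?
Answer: $1069963$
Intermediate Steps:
$K = 1035$ ($K = \left(-1 - 22\right) \left(-45\right) = \left(-23\right) \left(-45\right) = 1035$)
$m{\left(K \right)} - 1262 = 1035^{2} - 1262 = 1071225 - 1262 = 1069963$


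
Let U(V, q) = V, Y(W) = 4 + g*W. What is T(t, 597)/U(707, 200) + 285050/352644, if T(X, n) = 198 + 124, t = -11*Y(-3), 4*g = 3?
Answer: 22505837/17808522 ≈ 1.2638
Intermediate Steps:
g = ¾ (g = (¼)*3 = ¾ ≈ 0.75000)
Y(W) = 4 + 3*W/4
t = -77/4 (t = -11*(4 + (¾)*(-3)) = -11*(4 - 9/4) = -11*7/4 = -77/4 ≈ -19.250)
T(X, n) = 322
T(t, 597)/U(707, 200) + 285050/352644 = 322/707 + 285050/352644 = 322*(1/707) + 285050*(1/352644) = 46/101 + 142525/176322 = 22505837/17808522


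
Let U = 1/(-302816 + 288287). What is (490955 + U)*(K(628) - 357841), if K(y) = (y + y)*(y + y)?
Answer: 2900062781898610/4843 ≈ 5.9882e+11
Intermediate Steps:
K(y) = 4*y² (K(y) = (2*y)*(2*y) = 4*y²)
U = -1/14529 (U = 1/(-14529) = -1/14529 ≈ -6.8828e-5)
(490955 + U)*(K(628) - 357841) = (490955 - 1/14529)*(4*628² - 357841) = 7133085194*(4*394384 - 357841)/14529 = 7133085194*(1577536 - 357841)/14529 = (7133085194/14529)*1219695 = 2900062781898610/4843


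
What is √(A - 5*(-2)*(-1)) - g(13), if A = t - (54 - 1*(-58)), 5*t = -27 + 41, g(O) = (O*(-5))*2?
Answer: 130 + 2*I*√745/5 ≈ 130.0 + 10.918*I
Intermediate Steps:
g(O) = -10*O (g(O) = -5*O*2 = -10*O)
t = 14/5 (t = (-27 + 41)/5 = (⅕)*14 = 14/5 ≈ 2.8000)
A = -546/5 (A = 14/5 - (54 - 1*(-58)) = 14/5 - (54 + 58) = 14/5 - 1*112 = 14/5 - 112 = -546/5 ≈ -109.20)
√(A - 5*(-2)*(-1)) - g(13) = √(-546/5 - 5*(-2)*(-1)) - (-10)*13 = √(-546/5 + 10*(-1)) - 1*(-130) = √(-546/5 - 10) + 130 = √(-596/5) + 130 = 2*I*√745/5 + 130 = 130 + 2*I*√745/5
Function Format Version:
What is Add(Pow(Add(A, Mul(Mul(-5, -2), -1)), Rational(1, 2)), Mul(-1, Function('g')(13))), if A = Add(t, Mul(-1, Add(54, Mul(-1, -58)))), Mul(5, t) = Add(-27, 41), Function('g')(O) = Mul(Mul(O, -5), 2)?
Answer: Add(130, Mul(Rational(2, 5), I, Pow(745, Rational(1, 2)))) ≈ Add(130.00, Mul(10.918, I))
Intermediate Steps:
Function('g')(O) = Mul(-10, O) (Function('g')(O) = Mul(Mul(-5, O), 2) = Mul(-10, O))
t = Rational(14, 5) (t = Mul(Rational(1, 5), Add(-27, 41)) = Mul(Rational(1, 5), 14) = Rational(14, 5) ≈ 2.8000)
A = Rational(-546, 5) (A = Add(Rational(14, 5), Mul(-1, Add(54, Mul(-1, -58)))) = Add(Rational(14, 5), Mul(-1, Add(54, 58))) = Add(Rational(14, 5), Mul(-1, 112)) = Add(Rational(14, 5), -112) = Rational(-546, 5) ≈ -109.20)
Add(Pow(Add(A, Mul(Mul(-5, -2), -1)), Rational(1, 2)), Mul(-1, Function('g')(13))) = Add(Pow(Add(Rational(-546, 5), Mul(Mul(-5, -2), -1)), Rational(1, 2)), Mul(-1, Mul(-10, 13))) = Add(Pow(Add(Rational(-546, 5), Mul(10, -1)), Rational(1, 2)), Mul(-1, -130)) = Add(Pow(Add(Rational(-546, 5), -10), Rational(1, 2)), 130) = Add(Pow(Rational(-596, 5), Rational(1, 2)), 130) = Add(Mul(Rational(2, 5), I, Pow(745, Rational(1, 2))), 130) = Add(130, Mul(Rational(2, 5), I, Pow(745, Rational(1, 2))))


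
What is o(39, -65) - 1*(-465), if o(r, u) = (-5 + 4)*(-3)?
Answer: 468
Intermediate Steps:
o(r, u) = 3 (o(r, u) = -1*(-3) = 3)
o(39, -65) - 1*(-465) = 3 - 1*(-465) = 3 + 465 = 468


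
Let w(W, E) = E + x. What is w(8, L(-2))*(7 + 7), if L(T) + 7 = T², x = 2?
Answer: -14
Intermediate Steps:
L(T) = -7 + T²
w(W, E) = 2 + E (w(W, E) = E + 2 = 2 + E)
w(8, L(-2))*(7 + 7) = (2 + (-7 + (-2)²))*(7 + 7) = (2 + (-7 + 4))*14 = (2 - 3)*14 = -1*14 = -14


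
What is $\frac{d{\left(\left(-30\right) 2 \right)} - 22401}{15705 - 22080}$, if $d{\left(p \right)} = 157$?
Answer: $\frac{22244}{6375} \approx 3.4893$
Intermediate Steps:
$\frac{d{\left(\left(-30\right) 2 \right)} - 22401}{15705 - 22080} = \frac{157 - 22401}{15705 - 22080} = - \frac{22244}{-6375} = \left(-22244\right) \left(- \frac{1}{6375}\right) = \frac{22244}{6375}$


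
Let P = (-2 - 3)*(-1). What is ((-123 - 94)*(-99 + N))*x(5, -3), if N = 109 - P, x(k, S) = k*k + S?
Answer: -23870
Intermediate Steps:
P = 5 (P = -5*(-1) = 5)
x(k, S) = S + k² (x(k, S) = k² + S = S + k²)
N = 104 (N = 109 - 1*5 = 109 - 5 = 104)
((-123 - 94)*(-99 + N))*x(5, -3) = ((-123 - 94)*(-99 + 104))*(-3 + 5²) = (-217*5)*(-3 + 25) = -1085*22 = -23870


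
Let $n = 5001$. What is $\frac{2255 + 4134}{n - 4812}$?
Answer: $\frac{6389}{189} \approx 33.804$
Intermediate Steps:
$\frac{2255 + 4134}{n - 4812} = \frac{2255 + 4134}{5001 - 4812} = \frac{6389}{189}$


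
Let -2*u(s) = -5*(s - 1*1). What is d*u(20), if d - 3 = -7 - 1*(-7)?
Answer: 285/2 ≈ 142.50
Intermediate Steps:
u(s) = -5/2 + 5*s/2 (u(s) = -(-5)*(s - 1*1)/2 = -(-5)*(s - 1)/2 = -(-5)*(-1 + s)/2 = -(5 - 5*s)/2 = -5/2 + 5*s/2)
d = 3 (d = 3 + (-7 - 1*(-7)) = 3 + (-7 + 7) = 3 + 0 = 3)
d*u(20) = 3*(-5/2 + (5/2)*20) = 3*(-5/2 + 50) = 3*(95/2) = 285/2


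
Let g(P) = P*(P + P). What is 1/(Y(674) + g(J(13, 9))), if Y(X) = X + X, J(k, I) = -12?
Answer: 1/1636 ≈ 0.00061125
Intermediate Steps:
g(P) = 2*P**2 (g(P) = P*(2*P) = 2*P**2)
Y(X) = 2*X
1/(Y(674) + g(J(13, 9))) = 1/(2*674 + 2*(-12)**2) = 1/(1348 + 2*144) = 1/(1348 + 288) = 1/1636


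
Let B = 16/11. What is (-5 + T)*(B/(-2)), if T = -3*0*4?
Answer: 40/11 ≈ 3.6364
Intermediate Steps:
T = 0 (T = 0*4 = 0)
B = 16/11 (B = 16*(1/11) = 16/11 ≈ 1.4545)
(-5 + T)*(B/(-2)) = (-5 + 0)*((16/11)/(-2)) = -80*(-1)/(11*2) = -5*(-8/11) = 40/11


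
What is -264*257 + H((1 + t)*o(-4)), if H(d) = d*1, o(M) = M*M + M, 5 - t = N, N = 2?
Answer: -67800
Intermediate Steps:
t = 3 (t = 5 - 1*2 = 5 - 2 = 3)
o(M) = M + M² (o(M) = M² + M = M + M²)
H(d) = d
-264*257 + H((1 + t)*o(-4)) = -264*257 + (1 + 3)*(-4*(1 - 4)) = -67848 + 4*(-4*(-3)) = -67848 + 4*12 = -67848 + 48 = -67800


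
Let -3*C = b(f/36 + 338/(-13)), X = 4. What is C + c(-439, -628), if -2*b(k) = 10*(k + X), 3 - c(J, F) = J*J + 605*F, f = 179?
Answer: 20216911/108 ≈ 1.8719e+5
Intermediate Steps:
c(J, F) = 3 - J² - 605*F (c(J, F) = 3 - (J*J + 605*F) = 3 - (J² + 605*F) = 3 + (-J² - 605*F) = 3 - J² - 605*F)
b(k) = -20 - 5*k (b(k) = -5*(k + 4) = -5*(4 + k) = -(40 + 10*k)/2 = -20 - 5*k)
C = -3065/108 (C = -(-20 - 5*(179/36 + 338/(-13)))/3 = -(-20 - 5*(179*(1/36) + 338*(-1/13)))/3 = -(-20 - 5*(179/36 - 26))/3 = -(-20 - 5*(-757/36))/3 = -(-20 + 3785/36)/3 = -⅓*3065/36 = -3065/108 ≈ -28.380)
C + c(-439, -628) = -3065/108 + (3 - 1*(-439)² - 605*(-628)) = -3065/108 + (3 - 1*192721 + 379940) = -3065/108 + (3 - 192721 + 379940) = -3065/108 + 187222 = 20216911/108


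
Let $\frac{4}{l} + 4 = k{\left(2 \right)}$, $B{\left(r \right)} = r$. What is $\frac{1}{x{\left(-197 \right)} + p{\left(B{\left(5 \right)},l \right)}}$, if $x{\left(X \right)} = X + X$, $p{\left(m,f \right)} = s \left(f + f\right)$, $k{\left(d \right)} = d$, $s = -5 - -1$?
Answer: $- \frac{1}{378} \approx -0.0026455$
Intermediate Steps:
$s = -4$ ($s = -5 + 1 = -4$)
$l = -2$ ($l = \frac{4}{-4 + 2} = \frac{4}{-2} = 4 \left(- \frac{1}{2}\right) = -2$)
$p{\left(m,f \right)} = - 8 f$ ($p{\left(m,f \right)} = - 4 \left(f + f\right) = - 4 \cdot 2 f = - 8 f$)
$x{\left(X \right)} = 2 X$
$\frac{1}{x{\left(-197 \right)} + p{\left(B{\left(5 \right)},l \right)}} = \frac{1}{2 \left(-197\right) - -16} = \frac{1}{-394 + 16} = \frac{1}{-378} = - \frac{1}{378}$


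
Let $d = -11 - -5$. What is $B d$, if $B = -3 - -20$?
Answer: $-102$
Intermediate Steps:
$B = 17$ ($B = -3 + 20 = 17$)
$d = -6$ ($d = -11 + 5 = -6$)
$B d = 17 \left(-6\right) = -102$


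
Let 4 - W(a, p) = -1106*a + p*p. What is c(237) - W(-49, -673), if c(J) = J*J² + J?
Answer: 13819409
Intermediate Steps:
W(a, p) = 4 - p² + 1106*a (W(a, p) = 4 - (-1106*a + p*p) = 4 - (-1106*a + p²) = 4 - (p² - 1106*a) = 4 + (-p² + 1106*a) = 4 - p² + 1106*a)
c(J) = J + J³ (c(J) = J³ + J = J + J³)
c(237) - W(-49, -673) = (237 + 237³) - (4 - 1*(-673)² + 1106*(-49)) = (237 + 13312053) - (4 - 1*452929 - 54194) = 13312290 - (4 - 452929 - 54194) = 13312290 - 1*(-507119) = 13312290 + 507119 = 13819409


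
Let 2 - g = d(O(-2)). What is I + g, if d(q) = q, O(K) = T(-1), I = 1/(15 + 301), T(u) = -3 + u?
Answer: 1897/316 ≈ 6.0032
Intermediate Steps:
I = 1/316 ≈ 0.0031646
O(K) = -4 (O(K) = -3 - 1 = -4)
g = 6 (g = 2 - 1*(-4) = 2 + 4 = 6)
I + g = 1/316 + 6 = 1897/316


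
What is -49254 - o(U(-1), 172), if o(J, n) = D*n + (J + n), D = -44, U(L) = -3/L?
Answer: -41861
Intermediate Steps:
o(J, n) = J - 43*n (o(J, n) = -44*n + (J + n) = J - 43*n)
-49254 - o(U(-1), 172) = -49254 - (-3/(-1) - 43*172) = -49254 - (-3*(-1) - 7396) = -49254 - (3 - 7396) = -49254 - 1*(-7393) = -49254 + 7393 = -41861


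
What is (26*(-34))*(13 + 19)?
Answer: -28288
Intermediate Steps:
(26*(-34))*(13 + 19) = -884*32 = -28288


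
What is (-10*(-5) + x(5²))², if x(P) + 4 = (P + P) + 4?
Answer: 10000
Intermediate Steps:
x(P) = 2*P (x(P) = -4 + ((P + P) + 4) = -4 + (2*P + 4) = -4 + (4 + 2*P) = 2*P)
(-10*(-5) + x(5²))² = (-10*(-5) + 2*5²)² = (50 + 2*25)² = (50 + 50)² = 100² = 10000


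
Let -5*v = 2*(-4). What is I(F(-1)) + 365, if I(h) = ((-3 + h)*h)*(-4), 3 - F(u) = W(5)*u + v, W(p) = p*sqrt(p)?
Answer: -3151/25 + 4*sqrt(5) ≈ -117.10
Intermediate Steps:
W(p) = p**(3/2)
v = 8/5 (v = -2*(-4)/5 = -1/5*(-8) = 8/5 ≈ 1.6000)
F(u) = 7/5 - 5*u*sqrt(5) (F(u) = 3 - (5**(3/2)*u + 8/5) = 3 - ((5*sqrt(5))*u + 8/5) = 3 - (5*u*sqrt(5) + 8/5) = 3 - (8/5 + 5*u*sqrt(5)) = 3 + (-8/5 - 5*u*sqrt(5)) = 7/5 - 5*u*sqrt(5))
I(h) = -4*h*(-3 + h) (I(h) = (h*(-3 + h))*(-4) = -4*h*(-3 + h))
I(F(-1)) + 365 = 4*(7/5 - 5*(-1)*sqrt(5))*(3 - (7/5 - 5*(-1)*sqrt(5))) + 365 = 4*(7/5 + 5*sqrt(5))*(3 - (7/5 + 5*sqrt(5))) + 365 = 4*(7/5 + 5*sqrt(5))*(3 + (-7/5 - 5*sqrt(5))) + 365 = 4*(7/5 + 5*sqrt(5))*(8/5 - 5*sqrt(5)) + 365 = 365 + 4*(7/5 + 5*sqrt(5))*(8/5 - 5*sqrt(5))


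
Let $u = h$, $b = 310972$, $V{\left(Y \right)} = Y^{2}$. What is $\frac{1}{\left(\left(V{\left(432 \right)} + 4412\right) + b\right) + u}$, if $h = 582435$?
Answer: $\frac{1}{1084443} \approx 9.2213 \cdot 10^{-7}$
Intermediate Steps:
$u = 582435$
$\frac{1}{\left(\left(V{\left(432 \right)} + 4412\right) + b\right) + u} = \frac{1}{\left(\left(432^{2} + 4412\right) + 310972\right) + 582435} = \frac{1}{\left(\left(186624 + 4412\right) + 310972\right) + 582435} = \frac{1}{\left(191036 + 310972\right) + 582435} = \frac{1}{502008 + 582435} = \frac{1}{1084443}$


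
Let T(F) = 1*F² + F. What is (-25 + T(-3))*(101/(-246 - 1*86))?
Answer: 1919/332 ≈ 5.7801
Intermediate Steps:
T(F) = F + F² (T(F) = F² + F = F + F²)
(-25 + T(-3))*(101/(-246 - 1*86)) = (-25 - 3*(1 - 3))*(101/(-246 - 1*86)) = (-25 - 3*(-2))*(101/(-246 - 86)) = (-25 + 6)*(101/(-332)) = -1919*(-1)/332 = -19*(-101/332) = 1919/332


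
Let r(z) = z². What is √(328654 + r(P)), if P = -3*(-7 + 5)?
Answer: √328690 ≈ 573.31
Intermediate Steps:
P = 6 (P = -3*(-2) = 6)
√(328654 + r(P)) = √(328654 + 6²) = √(328654 + 36) = √328690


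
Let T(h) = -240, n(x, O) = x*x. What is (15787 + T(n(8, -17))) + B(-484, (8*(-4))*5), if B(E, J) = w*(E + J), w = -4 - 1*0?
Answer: 18123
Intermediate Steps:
n(x, O) = x**2
w = -4 (w = -4 + 0 = -4)
B(E, J) = -4*E - 4*J (B(E, J) = -4*(E + J) = -4*E - 4*J)
(15787 + T(n(8, -17))) + B(-484, (8*(-4))*5) = (15787 - 240) + (-4*(-484) - 4*8*(-4)*5) = 15547 + (1936 - (-128)*5) = 15547 + (1936 - 4*(-160)) = 15547 + (1936 + 640) = 15547 + 2576 = 18123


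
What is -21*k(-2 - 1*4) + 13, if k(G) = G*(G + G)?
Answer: -1499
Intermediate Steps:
k(G) = 2*G² (k(G) = G*(2*G) = 2*G²)
-21*k(-2 - 1*4) + 13 = -42*(-2 - 1*4)² + 13 = -42*(-2 - 4)² + 13 = -42*(-6)² + 13 = -42*36 + 13 = -21*72 + 13 = -1512 + 13 = -1499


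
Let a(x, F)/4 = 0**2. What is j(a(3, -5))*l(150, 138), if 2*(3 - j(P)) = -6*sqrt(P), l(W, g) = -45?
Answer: -135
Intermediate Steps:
a(x, F) = 0 (a(x, F) = 4*0**2 = 4*0 = 0)
j(P) = 3 + 3*sqrt(P) (j(P) = 3 - (-3)*sqrt(P) = 3 + 3*sqrt(P))
j(a(3, -5))*l(150, 138) = (3 + 3*sqrt(0))*(-45) = (3 + 3*0)*(-45) = (3 + 0)*(-45) = 3*(-45) = -135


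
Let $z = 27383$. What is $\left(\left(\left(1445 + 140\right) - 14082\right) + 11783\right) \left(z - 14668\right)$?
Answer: $-9078510$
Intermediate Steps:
$\left(\left(\left(1445 + 140\right) - 14082\right) + 11783\right) \left(z - 14668\right) = \left(\left(\left(1445 + 140\right) - 14082\right) + 11783\right) \left(27383 - 14668\right) = \left(\left(1585 - 14082\right) + 11783\right) 12715 = \left(-12497 + 11783\right) 12715 = \left(-714\right) 12715 = -9078510$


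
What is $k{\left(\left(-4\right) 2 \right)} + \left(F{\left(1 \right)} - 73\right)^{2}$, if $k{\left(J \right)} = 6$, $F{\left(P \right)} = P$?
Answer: $5190$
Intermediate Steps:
$k{\left(\left(-4\right) 2 \right)} + \left(F{\left(1 \right)} - 73\right)^{2} = 6 + \left(1 - 73\right)^{2} = 6 + \left(-72\right)^{2} = 6 + 5184 = 5190$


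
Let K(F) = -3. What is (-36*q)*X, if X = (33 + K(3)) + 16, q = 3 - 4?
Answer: 1656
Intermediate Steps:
q = -1
X = 46 (X = (33 - 3) + 16 = 30 + 16 = 46)
(-36*q)*X = -36*(-1)*46 = -6*(-6)*46 = 36*46 = 1656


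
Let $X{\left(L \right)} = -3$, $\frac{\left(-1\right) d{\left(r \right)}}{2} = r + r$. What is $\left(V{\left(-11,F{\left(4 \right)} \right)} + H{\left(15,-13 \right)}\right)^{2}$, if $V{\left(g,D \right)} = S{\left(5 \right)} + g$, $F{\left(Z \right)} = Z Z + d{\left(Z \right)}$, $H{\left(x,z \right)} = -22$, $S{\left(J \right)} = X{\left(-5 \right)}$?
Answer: $1296$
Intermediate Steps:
$d{\left(r \right)} = - 4 r$ ($d{\left(r \right)} = - 2 \left(r + r\right) = - 2 \cdot 2 r = - 4 r$)
$S{\left(J \right)} = -3$
$F{\left(Z \right)} = Z^{2} - 4 Z$ ($F{\left(Z \right)} = Z Z - 4 Z = Z^{2} - 4 Z$)
$V{\left(g,D \right)} = -3 + g$
$\left(V{\left(-11,F{\left(4 \right)} \right)} + H{\left(15,-13 \right)}\right)^{2} = \left(\left(-3 - 11\right) - 22\right)^{2} = \left(-14 - 22\right)^{2} = \left(-36\right)^{2} = 1296$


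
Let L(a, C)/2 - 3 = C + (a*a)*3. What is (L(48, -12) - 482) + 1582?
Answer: 14906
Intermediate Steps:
L(a, C) = 6 + 2*C + 6*a² (L(a, C) = 6 + 2*(C + (a*a)*3) = 6 + 2*(C + a²*3) = 6 + 2*(C + 3*a²) = 6 + (2*C + 6*a²) = 6 + 2*C + 6*a²)
(L(48, -12) - 482) + 1582 = ((6 + 2*(-12) + 6*48²) - 482) + 1582 = ((6 - 24 + 6*2304) - 482) + 1582 = ((6 - 24 + 13824) - 482) + 1582 = (13806 - 482) + 1582 = 13324 + 1582 = 14906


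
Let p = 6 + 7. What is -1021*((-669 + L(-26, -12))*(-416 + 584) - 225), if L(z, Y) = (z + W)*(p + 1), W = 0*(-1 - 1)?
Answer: 177418149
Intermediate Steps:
W = 0 (W = 0*(-2) = 0)
p = 13
L(z, Y) = 14*z (L(z, Y) = (z + 0)*(13 + 1) = z*14 = 14*z)
-1021*((-669 + L(-26, -12))*(-416 + 584) - 225) = -1021*((-669 + 14*(-26))*(-416 + 584) - 225) = -1021*((-669 - 364)*168 - 225) = -1021*(-1033*168 - 225) = -1021*(-173544 - 225) = -1021*(-173769) = 177418149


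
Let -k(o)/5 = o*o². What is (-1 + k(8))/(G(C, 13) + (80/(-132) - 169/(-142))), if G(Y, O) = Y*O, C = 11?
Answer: -12000846/672835 ≈ -17.836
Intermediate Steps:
G(Y, O) = O*Y
k(o) = -5*o³ (k(o) = -5*o*o² = -5*o³)
(-1 + k(8))/(G(C, 13) + (80/(-132) - 169/(-142))) = (-1 - 5*8³)/(13*11 + (80/(-132) - 169/(-142))) = (-1 - 5*512)/(143 + (80*(-1/132) - 169*(-1/142))) = (-1 - 2560)/(143 + (-20/33 + 169/142)) = -2561/(143 + 2737/4686) = -2561/672835/4686 = -2561*4686/672835 = -12000846/672835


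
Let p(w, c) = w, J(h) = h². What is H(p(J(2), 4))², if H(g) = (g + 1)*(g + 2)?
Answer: 900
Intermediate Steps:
H(g) = (1 + g)*(2 + g)
H(p(J(2), 4))² = (2 + (2²)² + 3*2²)² = (2 + 4² + 3*4)² = (2 + 16 + 12)² = 30² = 900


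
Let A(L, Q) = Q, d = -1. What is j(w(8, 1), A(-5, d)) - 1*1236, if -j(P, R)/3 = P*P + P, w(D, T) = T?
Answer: -1242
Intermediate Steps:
j(P, R) = -3*P - 3*P² (j(P, R) = -3*(P*P + P) = -3*(P² + P) = -3*(P + P²) = -3*P - 3*P²)
j(w(8, 1), A(-5, d)) - 1*1236 = -3*1*(1 + 1) - 1*1236 = -3*1*2 - 1236 = -6 - 1236 = -1242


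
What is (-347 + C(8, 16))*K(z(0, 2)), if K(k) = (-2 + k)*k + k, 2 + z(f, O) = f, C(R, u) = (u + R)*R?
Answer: -930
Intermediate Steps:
C(R, u) = R*(R + u) (C(R, u) = (R + u)*R = R*(R + u))
z(f, O) = -2 + f
K(k) = k + k*(-2 + k) (K(k) = k*(-2 + k) + k = k + k*(-2 + k))
(-347 + C(8, 16))*K(z(0, 2)) = (-347 + 8*(8 + 16))*((-2 + 0)*(-1 + (-2 + 0))) = (-347 + 8*24)*(-2*(-1 - 2)) = (-347 + 192)*(-2*(-3)) = -155*6 = -930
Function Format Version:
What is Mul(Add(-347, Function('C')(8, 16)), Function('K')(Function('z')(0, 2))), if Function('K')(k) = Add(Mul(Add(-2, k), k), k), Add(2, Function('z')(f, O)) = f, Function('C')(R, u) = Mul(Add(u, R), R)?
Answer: -930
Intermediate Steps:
Function('C')(R, u) = Mul(R, Add(R, u)) (Function('C')(R, u) = Mul(Add(R, u), R) = Mul(R, Add(R, u)))
Function('z')(f, O) = Add(-2, f)
Function('K')(k) = Add(k, Mul(k, Add(-2, k))) (Function('K')(k) = Add(Mul(k, Add(-2, k)), k) = Add(k, Mul(k, Add(-2, k))))
Mul(Add(-347, Function('C')(8, 16)), Function('K')(Function('z')(0, 2))) = Mul(Add(-347, Mul(8, Add(8, 16))), Mul(Add(-2, 0), Add(-1, Add(-2, 0)))) = Mul(Add(-347, Mul(8, 24)), Mul(-2, Add(-1, -2))) = Mul(Add(-347, 192), Mul(-2, -3)) = Mul(-155, 6) = -930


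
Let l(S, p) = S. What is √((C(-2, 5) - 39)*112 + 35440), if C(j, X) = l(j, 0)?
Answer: 8*√482 ≈ 175.64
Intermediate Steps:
C(j, X) = j
√((C(-2, 5) - 39)*112 + 35440) = √((-2 - 39)*112 + 35440) = √(-41*112 + 35440) = √(-4592 + 35440) = √30848 = 8*√482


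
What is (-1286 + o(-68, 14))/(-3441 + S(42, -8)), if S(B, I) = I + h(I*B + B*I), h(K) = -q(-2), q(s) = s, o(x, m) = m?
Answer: 424/1149 ≈ 0.36902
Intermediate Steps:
h(K) = 2 (h(K) = -1*(-2) = 2)
S(B, I) = 2 + I (S(B, I) = I + 2 = 2 + I)
(-1286 + o(-68, 14))/(-3441 + S(42, -8)) = (-1286 + 14)/(-3441 + (2 - 8)) = -1272/(-3441 - 6) = -1272/(-3447) = -1272*(-1/3447) = 424/1149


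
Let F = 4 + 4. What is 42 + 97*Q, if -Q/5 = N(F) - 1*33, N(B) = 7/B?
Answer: 124981/8 ≈ 15623.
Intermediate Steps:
F = 8
Q = 1285/8 (Q = -5*(7/8 - 1*33) = -5*(7*(1/8) - 33) = -5*(7/8 - 33) = -5*(-257/8) = 1285/8 ≈ 160.63)
42 + 97*Q = 42 + 97*(1285/8) = 42 + 124645/8 = 124981/8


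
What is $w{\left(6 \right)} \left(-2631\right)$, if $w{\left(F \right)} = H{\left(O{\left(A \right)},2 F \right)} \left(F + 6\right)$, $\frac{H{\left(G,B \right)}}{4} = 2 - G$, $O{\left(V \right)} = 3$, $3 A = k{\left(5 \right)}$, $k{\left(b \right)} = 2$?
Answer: $126288$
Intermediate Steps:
$A = \frac{2}{3}$ ($A = \frac{1}{3} \cdot 2 = \frac{2}{3} \approx 0.66667$)
$H{\left(G,B \right)} = 8 - 4 G$ ($H{\left(G,B \right)} = 4 \left(2 - G\right) = 8 - 4 G$)
$w{\left(F \right)} = -24 - 4 F$ ($w{\left(F \right)} = \left(8 - 12\right) \left(F + 6\right) = \left(8 - 12\right) \left(6 + F\right) = - 4 \left(6 + F\right) = -24 - 4 F$)
$w{\left(6 \right)} \left(-2631\right) = \left(-24 - 24\right) \left(-2631\right) = \left(-48\right) \left(-2631\right) = 126288$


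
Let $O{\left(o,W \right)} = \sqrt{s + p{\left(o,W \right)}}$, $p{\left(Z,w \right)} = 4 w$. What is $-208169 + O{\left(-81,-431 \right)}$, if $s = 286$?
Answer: $-208169 + i \sqrt{1438} \approx -2.0817 \cdot 10^{5} + 37.921 i$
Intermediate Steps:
$O{\left(o,W \right)} = \sqrt{286 + 4 W}$
$-208169 + O{\left(-81,-431 \right)} = -208169 + \sqrt{286 + 4 \left(-431\right)} = -208169 + \sqrt{286 - 1724} = -208169 + \sqrt{-1438} = -208169 + i \sqrt{1438}$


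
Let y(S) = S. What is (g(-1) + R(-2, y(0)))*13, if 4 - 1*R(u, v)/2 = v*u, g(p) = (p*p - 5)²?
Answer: 312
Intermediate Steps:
g(p) = (-5 + p²)² (g(p) = (p² - 5)² = (-5 + p²)²)
R(u, v) = 8 - 2*u*v (R(u, v) = 8 - 2*v*u = 8 - 2*u*v)
(g(-1) + R(-2, y(0)))*13 = ((-5 + (-1)²)² + (8 - 2*(-2)*0))*13 = ((-5 + 1)² + (8 + 0))*13 = ((-4)² + 8)*13 = (16 + 8)*13 = 24*13 = 312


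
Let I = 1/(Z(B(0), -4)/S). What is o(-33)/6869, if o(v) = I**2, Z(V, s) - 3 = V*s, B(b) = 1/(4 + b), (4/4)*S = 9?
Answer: 81/27476 ≈ 0.0029480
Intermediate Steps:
S = 9
Z(V, s) = 3 + V*s
I = 9/2 (I = 1/((3 - 4/(4 + 0))/9) = 1/((3 - 4/4)*(1/9)) = 1/((3 + (1/4)*(-4))*(1/9)) = 1/((3 - 1)*(1/9)) = 1/(2*(1/9)) = 1/(2/9) = 9/2 ≈ 4.5000)
o(v) = 81/4 (o(v) = (9/2)**2 = 81/4)
o(-33)/6869 = (81/4)/6869 = (81/4)*(1/6869) = 81/27476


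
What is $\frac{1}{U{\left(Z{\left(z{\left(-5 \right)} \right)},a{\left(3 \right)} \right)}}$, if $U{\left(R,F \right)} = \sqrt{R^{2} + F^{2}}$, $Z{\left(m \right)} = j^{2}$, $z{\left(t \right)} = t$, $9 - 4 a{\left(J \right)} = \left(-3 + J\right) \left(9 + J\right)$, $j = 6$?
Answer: $\frac{4 \sqrt{257}}{2313} \approx 0.027724$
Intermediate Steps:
$a{\left(J \right)} = \frac{9}{4} - \frac{\left(-3 + J\right) \left(9 + J\right)}{4}$
$Z{\left(m \right)} = 36$ ($Z{\left(m \right)} = 6^{2} = 36$)
$U{\left(R,F \right)} = \sqrt{F^{2} + R^{2}}$
$\frac{1}{U{\left(Z{\left(z{\left(-5 \right)} \right)},a{\left(3 \right)} \right)}} = \frac{1}{\sqrt{\left(9 - \frac{9}{2} - \frac{3^{2}}{4}\right)^{2} + 36^{2}}} = \frac{1}{\sqrt{\left(9 - \frac{9}{2} - \frac{9}{4}\right)^{2} + 1296}} = \frac{1}{\sqrt{\left(\frac{9}{4}\right)^{2} + 1296}} = \frac{1}{\sqrt{\frac{81}{16} + 1296}} = \frac{1}{\sqrt{\frac{20817}{16}}} = \frac{1}{\frac{9}{4} \sqrt{257}} = \frac{4 \sqrt{257}}{2313}$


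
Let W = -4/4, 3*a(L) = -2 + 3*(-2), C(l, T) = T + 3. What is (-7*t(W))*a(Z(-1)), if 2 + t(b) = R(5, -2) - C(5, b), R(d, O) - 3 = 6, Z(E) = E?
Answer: 280/3 ≈ 93.333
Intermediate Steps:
C(l, T) = 3 + T
a(L) = -8/3 (a(L) = (-2 + 3*(-2))/3 = (-2 - 6)/3 = (⅓)*(-8) = -8/3)
R(d, O) = 9 (R(d, O) = 3 + 6 = 9)
W = -1 (W = -4*¼ = -1)
t(b) = 4 - b (t(b) = -2 + (9 - (3 + b)) = -2 + (9 + (-3 - b)) = -2 + (6 - b) = 4 - b)
(-7*t(W))*a(Z(-1)) = -7*(4 - 1*(-1))*(-8/3) = -7*(4 + 1)*(-8/3) = -7*5*(-8/3) = -35*(-8/3) = 280/3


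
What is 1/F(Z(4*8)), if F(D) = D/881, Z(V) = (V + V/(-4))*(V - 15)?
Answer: 881/408 ≈ 2.1593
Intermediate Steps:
Z(V) = 3*V*(-15 + V)/4 (Z(V) = (V + V*(-1/4))*(-15 + V) = (V - V/4)*(-15 + V) = (3*V/4)*(-15 + V) = 3*V*(-15 + V)/4)
F(D) = D/881 (F(D) = D*(1/881) = D/881)
1/F(Z(4*8)) = 1/((3*(4*8)*(-15 + 4*8)/4)/881) = 1/(((3/4)*32*(-15 + 32))/881) = 1/(((3/4)*32*17)/881) = 1/((1/881)*408) = 1/(408/881) = 881/408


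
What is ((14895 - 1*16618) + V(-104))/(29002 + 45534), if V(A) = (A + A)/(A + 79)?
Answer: -3897/169400 ≈ -0.023005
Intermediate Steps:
V(A) = 2*A/(79 + A) (V(A) = (2*A)/(79 + A) = 2*A/(79 + A))
((14895 - 1*16618) + V(-104))/(29002 + 45534) = ((14895 - 1*16618) + 2*(-104)/(79 - 104))/(29002 + 45534) = ((14895 - 16618) + 2*(-104)/(-25))/74536 = (-1723 + 2*(-104)*(-1/25))*(1/74536) = (-1723 + 208/25)*(1/74536) = -42867/25*1/74536 = -3897/169400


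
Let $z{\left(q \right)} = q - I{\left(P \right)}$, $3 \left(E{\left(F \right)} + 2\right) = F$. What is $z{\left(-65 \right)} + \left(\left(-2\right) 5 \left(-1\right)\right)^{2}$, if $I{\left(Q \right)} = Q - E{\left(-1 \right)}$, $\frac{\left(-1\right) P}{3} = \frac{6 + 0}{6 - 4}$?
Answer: $\frac{125}{3} \approx 41.667$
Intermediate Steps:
$P = -9$ ($P = - 3 \frac{6 + 0}{6 - 4} = - 3 \cdot \frac{6}{2} = - 3 \cdot 6 \cdot \frac{1}{2} = \left(-3\right) 3 = -9$)
$E{\left(F \right)} = -2 + \frac{F}{3}$
$I{\left(Q \right)} = \frac{7}{3} + Q$ ($I{\left(Q \right)} = Q - \left(-2 + \frac{1}{3} \left(-1\right)\right) = Q - \left(-2 - \frac{1}{3}\right) = Q - - \frac{7}{3} = Q + \frac{7}{3} = \frac{7}{3} + Q$)
$z{\left(q \right)} = \frac{20}{3} + q$ ($z{\left(q \right)} = q - \left(\frac{7}{3} - 9\right) = q - - \frac{20}{3} = q + \frac{20}{3} = \frac{20}{3} + q$)
$z{\left(-65 \right)} + \left(\left(-2\right) 5 \left(-1\right)\right)^{2} = \left(\frac{20}{3} - 65\right) + \left(\left(-2\right) 5 \left(-1\right)\right)^{2} = - \frac{175}{3} + \left(\left(-10\right) \left(-1\right)\right)^{2} = - \frac{175}{3} + 10^{2} = - \frac{175}{3} + 100 = \frac{125}{3}$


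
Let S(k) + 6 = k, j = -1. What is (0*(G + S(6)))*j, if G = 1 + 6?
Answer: 0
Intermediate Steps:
G = 7
S(k) = -6 + k
(0*(G + S(6)))*j = (0*(7 + (-6 + 6)))*(-1) = (0*(7 + 0))*(-1) = (0*7)*(-1) = 0*(-1) = 0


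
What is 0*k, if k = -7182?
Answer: 0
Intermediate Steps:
0*k = 0*(-7182) = 0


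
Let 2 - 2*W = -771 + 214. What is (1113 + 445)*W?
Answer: 435461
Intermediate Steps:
W = 559/2 (W = 1 - (-771 + 214)/2 = 1 - ½*(-557) = 1 + 557/2 = 559/2 ≈ 279.50)
(1113 + 445)*W = (1113 + 445)*(559/2) = 1558*(559/2) = 435461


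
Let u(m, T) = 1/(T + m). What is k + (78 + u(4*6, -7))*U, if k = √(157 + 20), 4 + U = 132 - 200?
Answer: -95544/17 + √177 ≈ -5606.9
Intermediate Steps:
U = -72 (U = -4 + (132 - 200) = -4 - 68 = -72)
k = √177 ≈ 13.304
k + (78 + u(4*6, -7))*U = √177 + (78 + 1/(-7 + 4*6))*(-72) = √177 + (78 + 1/(-7 + 24))*(-72) = √177 + (78 + 1/17)*(-72) = √177 + (1327/17)*(-72) = √177 - 95544/17 = -95544/17 + √177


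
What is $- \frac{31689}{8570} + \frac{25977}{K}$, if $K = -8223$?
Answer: $- \frac{161067179}{23490370} \approx -6.8567$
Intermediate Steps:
$- \frac{31689}{8570} + \frac{25977}{K} = - \frac{31689}{8570} + \frac{25977}{-8223} = \left(-31689\right) \frac{1}{8570} + 25977 \left(- \frac{1}{8223}\right) = - \frac{31689}{8570} - \frac{8659}{2741} = - \frac{161067179}{23490370}$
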